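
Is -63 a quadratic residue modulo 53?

yes

(-63/53)
  = (43/53)    [-63 ≡ 43 mod 53]
  = (53/43)    [QR: 53 ≡ 1 mod 4, sign kept]
  = (10/43)    [53 ≡ 10 mod 43]
  = -(5/43)    [43 ≡ 3 mod 8 ⇒ (2/43) = -1]
  = -(43/5)    [QR: 5 ≡ 1 mod 4, sign kept]
  = -(3/5)    [43 ≡ 3 mod 5]
  = -(5/3)    [QR: 5 ≡ 1 mod 4, sign kept]
  = -(2/3)    [5 ≡ 2 mod 3]
  = (1/3)    [3 ≡ 3 mod 8 ⇒ (2/3) = -1]
  = 1    [(1/3) = 1]
(-63/53) = 1, and 53 is prime, so -63 is a quadratic residue mod 53.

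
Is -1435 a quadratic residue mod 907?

no

(-1435/907)
  = (379/907)    [-1435 ≡ 379 mod 907]
  = -(907/379)    [QR: both ≡ 3 mod 4, sign flips]
  = -(149/379)    [907 ≡ 149 mod 379]
  = -(379/149)    [QR: 149 ≡ 1 mod 4, sign kept]
  = -(81/149)    [379 ≡ 81 mod 149]
  = -(149/81)    [QR: 81 ≡ 1 mod 4, sign kept]
  = -(68/81)    [149 ≡ 68 mod 81]
  = -(17/81)    [81 ≡ 1 mod 8 ⇒ (2/81)^2 = +1]
  = -(81/17)    [QR: 17 ≡ 1 mod 4, sign kept]
  = -(13/17)    [81 ≡ 13 mod 17]
  = -(17/13)    [QR: 13 ≡ 1 mod 4, sign kept]
  = -(4/13)    [17 ≡ 4 mod 13]
  = -(1/13)    [13 ≡ 5 mod 8 ⇒ (2/13)^2 = +1]
  = -1    [(1/13) = 1]
(-1435/907) = -1, and 907 is prime, so -1435 is not a quadratic residue mod 907.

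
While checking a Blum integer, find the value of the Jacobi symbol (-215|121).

(-215|121)
  = (215|121)    [121 ≡ 1 mod 4 ⇒ (-1|121) = +1]
  = (94|121)    [215 ≡ 94 mod 121]
  = (47|121)    [121 ≡ 1 mod 8 ⇒ (2|121) = +1]
  = (121|47)    [QR: 121 ≡ 1 mod 4, sign kept]
  = (27|47)    [121 ≡ 27 mod 47]
  = -(47|27)    [QR: both ≡ 3 mod 4, sign flips]
  = -(20|27)    [47 ≡ 20 mod 27]
  = -(5|27)    [27 ≡ 3 mod 8 ⇒ (2|27)^2 = +1]
  = -(27|5)    [QR: 5 ≡ 1 mod 4, sign kept]
  = -(2|5)    [27 ≡ 2 mod 5]
  = (1|5)    [5 ≡ 5 mod 8 ⇒ (2|5) = -1]
  = 1    [(1|5) = 1]

1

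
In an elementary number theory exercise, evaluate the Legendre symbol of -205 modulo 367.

1

(-205|367)
  = (162|367)    [-205 ≡ 162 mod 367]
  = (81|367)    [367 ≡ 7 mod 8 ⇒ (2|367) = +1]
  = (367|81)    [QR: 81 ≡ 1 mod 4, sign kept]
  = (43|81)    [367 ≡ 43 mod 81]
  = (81|43)    [QR: 81 ≡ 1 mod 4, sign kept]
  = (38|43)    [81 ≡ 38 mod 43]
  = -(19|43)    [43 ≡ 3 mod 8 ⇒ (2|43) = -1]
  = (43|19)    [QR: both ≡ 3 mod 4, sign flips]
  = (5|19)    [43 ≡ 5 mod 19]
  = (19|5)    [QR: 5 ≡ 1 mod 4, sign kept]
  = (4|5)    [19 ≡ 4 mod 5]
  = (1|5)    [5 ≡ 5 mod 8 ⇒ (2|5)^2 = +1]
  = 1    [(1|5) = 1]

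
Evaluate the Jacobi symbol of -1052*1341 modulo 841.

By multiplicativity, (-1052·1341/841) = (-1052/841)·(1341/841).
First factor (-1052/841):
Pull out -1: (-1052/841) = (-1/841)·(1052/841). Since 841 ≡ 1 (mod 4), (-1/841) = +1. Now have (1052/841).
Reduce the numerator: 1052 ≡ 211 (mod 841), so (1052/841) = (211/841).
841 ≡ 1 (mod 4), so quadratic reciprocity gives (211/841) = (841/211). Reduce: 841 ≡ 208 (mod 211). Now have (208/211).
Factor out 2: 208 = 2^4·13. Since 211 ≡ 3 (mod 8), (2/211) = -1, and (2/211)^4 = +1. Now have (13/211).
13 ≡ 1 (mod 4), so quadratic reciprocity gives (13/211) = (211/13). Reduce: 211 ≡ 3 (mod 13). Now have (3/13).
13 ≡ 1 (mod 4), so quadratic reciprocity gives (3/13) = (13/3). Reduce: 13 ≡ 1 (mod 3). Now have (1/3).
(1/3) = 1. Collecting the sign factors: 1.
Second factor (1341/841):
Reduce the numerator: 1341 ≡ 500 (mod 841), so (1341/841) = (500/841).
Factor out 2: 500 = 2^2·125. Since 841 ≡ 1 (mod 8), (2/841) = +1, and (2/841)^2 = +1. Now have (125/841).
125 ≡ 1 (mod 4), so quadratic reciprocity gives (125/841) = (841/125). Reduce: 841 ≡ 91 (mod 125). Now have (91/125).
125 ≡ 1 (mod 4), so quadratic reciprocity gives (91/125) = (125/91). Reduce: 125 ≡ 34 (mod 91). Now have (34/91).
Factor out 2: 34 = 2·17. Since 91 ≡ 3 (mod 8), (2/91) = -1. Now have -(17/91).
17 ≡ 1 (mod 4), so quadratic reciprocity gives (17/91) = (91/17). Reduce: 91 ≡ 6 (mod 17). Now have -(6/17).
Factor out 2: 6 = 2·3. Since 17 ≡ 1 (mod 8), (2/17) = +1. Now have -(3/17).
17 ≡ 1 (mod 4), so quadratic reciprocity gives (3/17) = (17/3). Reduce: 17 ≡ 2 (mod 3). Now have -(2/3).
Factor out 2: 2 = 2. Since 3 ≡ 3 (mod 8), (2/3) = -1. Now have (1/3).
(1/3) = 1. Collecting the sign factors: 1.
Product: (1)·(1) = 1.

1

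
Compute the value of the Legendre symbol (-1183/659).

(-1183/659)
  = (135/659)    [-1183 ≡ 135 mod 659]
  = -(659/135)    [QR: both ≡ 3 mod 4, sign flips]
  = -(119/135)    [659 ≡ 119 mod 135]
  = (135/119)    [QR: both ≡ 3 mod 4, sign flips]
  = (16/119)    [135 ≡ 16 mod 119]
  = (1/119)    [119 ≡ 7 mod 8 ⇒ (2/119)^4 = +1]
  = 1    [(1/119) = 1]

1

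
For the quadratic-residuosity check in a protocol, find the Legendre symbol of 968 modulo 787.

-1

(968|787)
  = (181|787)    [968 ≡ 181 mod 787]
  = (787|181)    [QR: 181 ≡ 1 mod 4, sign kept]
  = (63|181)    [787 ≡ 63 mod 181]
  = (181|63)    [QR: 181 ≡ 1 mod 4, sign kept]
  = (55|63)    [181 ≡ 55 mod 63]
  = -(63|55)    [QR: both ≡ 3 mod 4, sign flips]
  = -(8|55)    [63 ≡ 8 mod 55]
  = -(1|55)    [55 ≡ 7 mod 8 ⇒ (2|55)^3 = +1]
  = -1    [(1|55) = 1]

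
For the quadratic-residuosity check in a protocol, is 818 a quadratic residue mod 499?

Reduce the numerator: 818 ≡ 319 (mod 499), so (818|499) = (319|499).
Both 319 ≡ 3 and 499 ≡ 3 (mod 4), so reciprocity gives (319|499) = -(499|319). Reduce: 499 ≡ 180 (mod 319). Now have -(180|319).
Factor out 2: 180 = 2^2·45. Since 319 ≡ 7 (mod 8), (2|319) = +1, and (2|319)^2 = +1. Now have -(45|319).
45 ≡ 1 (mod 4), so quadratic reciprocity gives (45|319) = (319|45). Reduce: 319 ≡ 4 (mod 45). Now have -(4|45).
Factor out 2: 4 = 2^2. Since 45 ≡ 5 (mod 8), (2|45) = -1, and (2|45)^2 = +1. Now have -(1|45).
(1|45) = 1. Collecting the sign factors: -1.
(818|499) = -1, and 499 is prime, so 818 is not a quadratic residue mod 499.

no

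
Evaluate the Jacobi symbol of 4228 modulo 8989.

(4228/8989)
  = (1057/8989)    [8989 ≡ 5 mod 8 ⇒ (2/8989)^2 = +1]
  = (8989/1057)    [QR: 1057 ≡ 1 mod 4, sign kept]
  = (533/1057)    [8989 ≡ 533 mod 1057]
  = (1057/533)    [QR: 533 ≡ 1 mod 4, sign kept]
  = (524/533)    [1057 ≡ 524 mod 533]
  = (131/533)    [533 ≡ 5 mod 8 ⇒ (2/533)^2 = +1]
  = (533/131)    [QR: 533 ≡ 1 mod 4, sign kept]
  = (9/131)    [533 ≡ 9 mod 131]
  = (131/9)    [QR: 9 ≡ 1 mod 4, sign kept]
  = (5/9)    [131 ≡ 5 mod 9]
  = (9/5)    [QR: 5 ≡ 1 mod 4, sign kept]
  = (4/5)    [9 ≡ 4 mod 5]
  = (1/5)    [5 ≡ 5 mod 8 ⇒ (2/5)^2 = +1]
  = 1    [(1/5) = 1]

1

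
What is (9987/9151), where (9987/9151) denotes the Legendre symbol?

Reduce the numerator: 9987 ≡ 836 (mod 9151), so (9987/9151) = (836/9151).
Factor out 2: 836 = 2^2·209. Since 9151 ≡ 7 (mod 8), (2/9151) = +1, and (2/9151)^2 = +1. Now have (209/9151).
209 ≡ 1 (mod 4), so quadratic reciprocity gives (209/9151) = (9151/209). Reduce: 9151 ≡ 164 (mod 209). Now have (164/209).
Factor out 2: 164 = 2^2·41. Since 209 ≡ 1 (mod 8), (2/209) = +1, and (2/209)^2 = +1. Now have (41/209).
41 ≡ 1 (mod 4), so quadratic reciprocity gives (41/209) = (209/41). Reduce: 209 ≡ 4 (mod 41). Now have (4/41).
Factor out 2: 4 = 2^2. Since 41 ≡ 1 (mod 8), (2/41) = +1, and (2/41)^2 = +1. Now have (1/41).
(1/41) = 1. Collecting the sign factors: 1.

1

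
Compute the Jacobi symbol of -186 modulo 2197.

1

(-186 / 2197)
  = (2011 / 2197)    [-186 ≡ 2011 mod 2197]
  = (2197 / 2011)    [QR: 2197 ≡ 1 mod 4, sign kept]
  = (186 / 2011)    [2197 ≡ 186 mod 2011]
  = -(93 / 2011)    [2011 ≡ 3 mod 8 ⇒ (2 / 2011) = -1]
  = -(2011 / 93)    [QR: 93 ≡ 1 mod 4, sign kept]
  = -(58 / 93)    [2011 ≡ 58 mod 93]
  = (29 / 93)    [93 ≡ 5 mod 8 ⇒ (2 / 93) = -1]
  = (93 / 29)    [QR: 29 ≡ 1 mod 4, sign kept]
  = (6 / 29)    [93 ≡ 6 mod 29]
  = -(3 / 29)    [29 ≡ 5 mod 8 ⇒ (2 / 29) = -1]
  = -(29 / 3)    [QR: 29 ≡ 1 mod 4, sign kept]
  = -(2 / 3)    [29 ≡ 2 mod 3]
  = (1 / 3)    [3 ≡ 3 mod 8 ⇒ (2 / 3) = -1]
  = 1    [(1 / 3) = 1]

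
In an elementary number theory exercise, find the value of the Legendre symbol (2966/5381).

Factor out 2: 2966 = 2·1483. Since 5381 ≡ 5 (mod 8), (2/5381) = -1. Now have -(1483/5381).
5381 ≡ 1 (mod 4), so quadratic reciprocity gives (1483/5381) = (5381/1483). Reduce: 5381 ≡ 932 (mod 1483). Now have -(932/1483).
Factor out 2: 932 = 2^2·233. Since 1483 ≡ 3 (mod 8), (2/1483) = -1, and (2/1483)^2 = +1. Now have -(233/1483).
233 ≡ 1 (mod 4), so quadratic reciprocity gives (233/1483) = (1483/233). Reduce: 1483 ≡ 85 (mod 233). Now have -(85/233).
85 ≡ 1 (mod 4), so quadratic reciprocity gives (85/233) = (233/85). Reduce: 233 ≡ 63 (mod 85). Now have -(63/85).
85 ≡ 1 (mod 4), so quadratic reciprocity gives (63/85) = (85/63). Reduce: 85 ≡ 22 (mod 63). Now have -(22/63).
Factor out 2: 22 = 2·11. Since 63 ≡ 7 (mod 8), (2/63) = +1. Now have -(11/63).
Both 11 ≡ 3 and 63 ≡ 3 (mod 4), so reciprocity gives (11/63) = -(63/11). Reduce: 63 ≡ 8 (mod 11). Now have (8/11).
Factor out 2: 8 = 2^3. Since 11 ≡ 3 (mod 8), (2/11) = -1, and (2/11)^3 = -1. Now have -(1/11).
(1/11) = 1. Collecting the sign factors: -1.

-1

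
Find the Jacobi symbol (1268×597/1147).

-1

By multiplicativity, (1268·597/1147) = (1268/1147)·(597/1147).
First factor (1268/1147):
(1268/1147)
  = (121/1147)    [1268 ≡ 121 mod 1147]
  = (1147/121)    [QR: 121 ≡ 1 mod 4, sign kept]
  = (58/121)    [1147 ≡ 58 mod 121]
  = (29/121)    [121 ≡ 1 mod 8 ⇒ (2/121) = +1]
  = (121/29)    [QR: 29 ≡ 1 mod 4, sign kept]
  = (5/29)    [121 ≡ 5 mod 29]
  = (29/5)    [QR: 5 ≡ 1 mod 4, sign kept]
  = (4/5)    [29 ≡ 4 mod 5]
  = (1/5)    [5 ≡ 5 mod 8 ⇒ (2/5)^2 = +1]
  = 1    [(1/5) = 1]
Second factor (597/1147):
(597/1147)
  = (1147/597)    [QR: 597 ≡ 1 mod 4, sign kept]
  = (550/597)    [1147 ≡ 550 mod 597]
  = -(275/597)    [597 ≡ 5 mod 8 ⇒ (2/597) = -1]
  = -(597/275)    [QR: 597 ≡ 1 mod 4, sign kept]
  = -(47/275)    [597 ≡ 47 mod 275]
  = (275/47)    [QR: both ≡ 3 mod 4, sign flips]
  = (40/47)    [275 ≡ 40 mod 47]
  = (5/47)    [47 ≡ 7 mod 8 ⇒ (2/47)^3 = +1]
  = (47/5)    [QR: 5 ≡ 1 mod 4, sign kept]
  = (2/5)    [47 ≡ 2 mod 5]
  = -(1/5)    [5 ≡ 5 mod 8 ⇒ (2/5) = -1]
  = -1    [(1/5) = 1]
Product: (1)·(-1) = -1.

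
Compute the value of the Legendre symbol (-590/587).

-1

(-590/587)
  = (584/587)    [-590 ≡ 584 mod 587]
  = -(73/587)    [587 ≡ 3 mod 8 ⇒ (2/587)^3 = -1]
  = -(587/73)    [QR: 73 ≡ 1 mod 4, sign kept]
  = -(3/73)    [587 ≡ 3 mod 73]
  = -(73/3)    [QR: 73 ≡ 1 mod 4, sign kept]
  = -(1/3)    [73 ≡ 1 mod 3]
  = -1    [(1/3) = 1]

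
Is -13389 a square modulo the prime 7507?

yes

Pull out -1: (-13389/7507) = (-1/7507)·(13389/7507). Since 7507 ≡ 3 (mod 4), (-1/7507) = -1. Now have -(13389/7507).
Reduce the numerator: 13389 ≡ 5882 (mod 7507), so (13389/7507) = (5882/7507).
Factor out 2: 5882 = 2·2941. Since 7507 ≡ 3 (mod 8), (2/7507) = -1. Now have (2941/7507).
2941 ≡ 1 (mod 4), so quadratic reciprocity gives (2941/7507) = (7507/2941). Reduce: 7507 ≡ 1625 (mod 2941). Now have (1625/2941).
1625 ≡ 1 (mod 4), so quadratic reciprocity gives (1625/2941) = (2941/1625). Reduce: 2941 ≡ 1316 (mod 1625). Now have (1316/1625).
Factor out 2: 1316 = 2^2·329. Since 1625 ≡ 1 (mod 8), (2/1625) = +1, and (2/1625)^2 = +1. Now have (329/1625).
329 ≡ 1 (mod 4), so quadratic reciprocity gives (329/1625) = (1625/329). Reduce: 1625 ≡ 309 (mod 329). Now have (309/329).
309 ≡ 1 (mod 4), so quadratic reciprocity gives (309/329) = (329/309). Reduce: 329 ≡ 20 (mod 309). Now have (20/309).
Factor out 2: 20 = 2^2·5. Since 309 ≡ 5 (mod 8), (2/309) = -1, and (2/309)^2 = +1. Now have (5/309).
5 ≡ 1 (mod 4), so quadratic reciprocity gives (5/309) = (309/5). Reduce: 309 ≡ 4 (mod 5). Now have (4/5).
Factor out 2: 4 = 2^2. Since 5 ≡ 5 (mod 8), (2/5) = -1, and (2/5)^2 = +1. Now have (1/5).
(1/5) = 1. Collecting the sign factors: 1.
The Legendre symbol is 1, so x^2 ≡ -13389 (mod 7507) has solution.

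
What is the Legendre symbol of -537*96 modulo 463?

By multiplicativity, (-537·96/463) = (-537/463)·(96/463).
First factor (-537/463):
(-537/463)
  = (389/463)    [-537 ≡ 389 mod 463]
  = (463/389)    [QR: 389 ≡ 1 mod 4, sign kept]
  = (74/389)    [463 ≡ 74 mod 389]
  = -(37/389)    [389 ≡ 5 mod 8 ⇒ (2/389) = -1]
  = -(389/37)    [QR: 37 ≡ 1 mod 4, sign kept]
  = -(19/37)    [389 ≡ 19 mod 37]
  = -(37/19)    [QR: 37 ≡ 1 mod 4, sign kept]
  = -(18/19)    [37 ≡ 18 mod 19]
  = (9/19)    [19 ≡ 3 mod 8 ⇒ (2/19) = -1]
  = (19/9)    [QR: 9 ≡ 1 mod 4, sign kept]
  = (1/9)    [19 ≡ 1 mod 9]
  = 1    [(1/9) = 1]
Second factor (96/463):
(96/463)
  = (3/463)    [463 ≡ 7 mod 8 ⇒ (2/463)^5 = +1]
  = -(463/3)    [QR: both ≡ 3 mod 4, sign flips]
  = -(1/3)    [463 ≡ 1 mod 3]
  = -1    [(1/3) = 1]
Product: (1)·(-1) = -1.

-1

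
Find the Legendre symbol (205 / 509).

205 ≡ 1 (mod 4), so quadratic reciprocity gives (205 / 509) = (509 / 205). Reduce: 509 ≡ 99 (mod 205). Now have (99 / 205).
205 ≡ 1 (mod 4), so quadratic reciprocity gives (99 / 205) = (205 / 99). Reduce: 205 ≡ 7 (mod 99). Now have (7 / 99).
Both 7 ≡ 3 and 99 ≡ 3 (mod 4), so reciprocity gives (7 / 99) = -(99 / 7). Reduce: 99 ≡ 1 (mod 7). Now have -(1 / 7).
(1 / 7) = 1. Collecting the sign factors: -1.

-1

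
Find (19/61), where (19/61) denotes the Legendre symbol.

1

(19/61)
  = (61/19)    [QR: 61 ≡ 1 mod 4, sign kept]
  = (4/19)    [61 ≡ 4 mod 19]
  = (1/19)    [19 ≡ 3 mod 8 ⇒ (2/19)^2 = +1]
  = 1    [(1/19) = 1]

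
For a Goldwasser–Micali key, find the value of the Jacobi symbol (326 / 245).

1

Reduce the numerator: 326 ≡ 81 (mod 245), so (326 / 245) = (81 / 245).
81 ≡ 1 (mod 4), so quadratic reciprocity gives (81 / 245) = (245 / 81). Reduce: 245 ≡ 2 (mod 81). Now have (2 / 81).
Factor out 2: 2 = 2. Since 81 ≡ 1 (mod 8), (2 / 81) = +1. Now have (1 / 81).
(1 / 81) = 1. Collecting the sign factors: 1.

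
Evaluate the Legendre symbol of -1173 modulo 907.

-1

(-1173/907)
  = -(1173/907)    [907 ≡ 3 mod 4 ⇒ (-1/907) = -1]
  = -(266/907)    [1173 ≡ 266 mod 907]
  = (133/907)    [907 ≡ 3 mod 8 ⇒ (2/907) = -1]
  = (907/133)    [QR: 133 ≡ 1 mod 4, sign kept]
  = (109/133)    [907 ≡ 109 mod 133]
  = (133/109)    [QR: 109 ≡ 1 mod 4, sign kept]
  = (24/109)    [133 ≡ 24 mod 109]
  = -(3/109)    [109 ≡ 5 mod 8 ⇒ (2/109)^3 = -1]
  = -(109/3)    [QR: 109 ≡ 1 mod 4, sign kept]
  = -(1/3)    [109 ≡ 1 mod 3]
  = -1    [(1/3) = 1]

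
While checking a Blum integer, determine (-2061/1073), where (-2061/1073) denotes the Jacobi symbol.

(-2061/1073)
  = (2061/1073)    [1073 ≡ 1 mod 4 ⇒ (-1/1073) = +1]
  = (988/1073)    [2061 ≡ 988 mod 1073]
  = (247/1073)    [1073 ≡ 1 mod 8 ⇒ (2/1073)^2 = +1]
  = (1073/247)    [QR: 1073 ≡ 1 mod 4, sign kept]
  = (85/247)    [1073 ≡ 85 mod 247]
  = (247/85)    [QR: 85 ≡ 1 mod 4, sign kept]
  = (77/85)    [247 ≡ 77 mod 85]
  = (85/77)    [QR: 77 ≡ 1 mod 4, sign kept]
  = (8/77)    [85 ≡ 8 mod 77]
  = -(1/77)    [77 ≡ 5 mod 8 ⇒ (2/77)^3 = -1]
  = -1    [(1/77) = 1]

-1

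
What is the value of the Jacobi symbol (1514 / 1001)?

(1514 / 1001)
  = (513 / 1001)    [1514 ≡ 513 mod 1001]
  = (1001 / 513)    [QR: 513 ≡ 1 mod 4, sign kept]
  = (488 / 513)    [1001 ≡ 488 mod 513]
  = (61 / 513)    [513 ≡ 1 mod 8 ⇒ (2 / 513)^3 = +1]
  = (513 / 61)    [QR: 61 ≡ 1 mod 4, sign kept]
  = (25 / 61)    [513 ≡ 25 mod 61]
  = (61 / 25)    [QR: 25 ≡ 1 mod 4, sign kept]
  = (11 / 25)    [61 ≡ 11 mod 25]
  = (25 / 11)    [QR: 25 ≡ 1 mod 4, sign kept]
  = (3 / 11)    [25 ≡ 3 mod 11]
  = -(11 / 3)    [QR: both ≡ 3 mod 4, sign flips]
  = -(2 / 3)    [11 ≡ 2 mod 3]
  = (1 / 3)    [3 ≡ 3 mod 8 ⇒ (2 / 3) = -1]
  = 1    [(1 / 3) = 1]

1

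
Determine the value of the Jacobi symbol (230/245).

0

Factor out 2: 230 = 2·115. Since 245 ≡ 5 (mod 8), (2/245) = -1. Now have -(115/245).
245 ≡ 1 (mod 4), so quadratic reciprocity gives (115/245) = (245/115). Reduce: 245 ≡ 15 (mod 115). Now have -(15/115).
Both 15 ≡ 3 and 115 ≡ 3 (mod 4), so reciprocity gives (15/115) = -(115/15). Reduce: 115 ≡ 10 (mod 15). Now have (10/15).
Factor out 2: 10 = 2·5. Since 15 ≡ 7 (mod 8), (2/15) = +1. Now have (5/15).
5 ≡ 1 (mod 4), so quadratic reciprocity gives (5/15) = (15/5). Reduce: 15 ≡ 0 (mod 5). Now have (0/5).
The numerator is now 0 with denominator 5 > 1: the symbol is 0.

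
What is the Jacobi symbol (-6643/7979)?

(-6643/7979)
  = -(6643/7979)    [7979 ≡ 3 mod 4 ⇒ (-1/7979) = -1]
  = (7979/6643)    [QR: both ≡ 3 mod 4, sign flips]
  = (1336/6643)    [7979 ≡ 1336 mod 6643]
  = -(167/6643)    [6643 ≡ 3 mod 8 ⇒ (2/6643)^3 = -1]
  = (6643/167)    [QR: both ≡ 3 mod 4, sign flips]
  = (130/167)    [6643 ≡ 130 mod 167]
  = (65/167)    [167 ≡ 7 mod 8 ⇒ (2/167) = +1]
  = (167/65)    [QR: 65 ≡ 1 mod 4, sign kept]
  = (37/65)    [167 ≡ 37 mod 65]
  = (65/37)    [QR: 37 ≡ 1 mod 4, sign kept]
  = (28/37)    [65 ≡ 28 mod 37]
  = (7/37)    [37 ≡ 5 mod 8 ⇒ (2/37)^2 = +1]
  = (37/7)    [QR: 37 ≡ 1 mod 4, sign kept]
  = (2/7)    [37 ≡ 2 mod 7]
  = (1/7)    [7 ≡ 7 mod 8 ⇒ (2/7) = +1]
  = 1    [(1/7) = 1]

1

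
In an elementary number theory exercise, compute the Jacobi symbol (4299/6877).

1

(4299/6877)
  = (6877/4299)    [QR: 6877 ≡ 1 mod 4, sign kept]
  = (2578/4299)    [6877 ≡ 2578 mod 4299]
  = -(1289/4299)    [4299 ≡ 3 mod 8 ⇒ (2/4299) = -1]
  = -(4299/1289)    [QR: 1289 ≡ 1 mod 4, sign kept]
  = -(432/1289)    [4299 ≡ 432 mod 1289]
  = -(27/1289)    [1289 ≡ 1 mod 8 ⇒ (2/1289)^4 = +1]
  = -(1289/27)    [QR: 1289 ≡ 1 mod 4, sign kept]
  = -(20/27)    [1289 ≡ 20 mod 27]
  = -(5/27)    [27 ≡ 3 mod 8 ⇒ (2/27)^2 = +1]
  = -(27/5)    [QR: 5 ≡ 1 mod 4, sign kept]
  = -(2/5)    [27 ≡ 2 mod 5]
  = (1/5)    [5 ≡ 5 mod 8 ⇒ (2/5) = -1]
  = 1    [(1/5) = 1]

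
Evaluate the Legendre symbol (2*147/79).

By multiplicativity, (2·147/79) = (2/79)·(147/79).
First factor (2/79):
(2/79)
  = (1/79)    [79 ≡ 7 mod 8 ⇒ (2/79) = +1]
  = 1    [(1/79) = 1]
Second factor (147/79):
(147/79)
  = (68/79)    [147 ≡ 68 mod 79]
  = (17/79)    [79 ≡ 7 mod 8 ⇒ (2/79)^2 = +1]
  = (79/17)    [QR: 17 ≡ 1 mod 4, sign kept]
  = (11/17)    [79 ≡ 11 mod 17]
  = (17/11)    [QR: 17 ≡ 1 mod 4, sign kept]
  = (6/11)    [17 ≡ 6 mod 11]
  = -(3/11)    [11 ≡ 3 mod 8 ⇒ (2/11) = -1]
  = (11/3)    [QR: both ≡ 3 mod 4, sign flips]
  = (2/3)    [11 ≡ 2 mod 3]
  = -(1/3)    [3 ≡ 3 mod 8 ⇒ (2/3) = -1]
  = -1    [(1/3) = 1]
Product: (1)·(-1) = -1.

-1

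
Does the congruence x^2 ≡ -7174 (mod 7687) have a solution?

yes

Pull out -1: (-7174/7687) = (-1/7687)·(7174/7687). Since 7687 ≡ 3 (mod 4), (-1/7687) = -1. Now have -(7174/7687).
Factor out 2: 7174 = 2·3587. Since 7687 ≡ 7 (mod 8), (2/7687) = +1. Now have -(3587/7687).
Both 3587 ≡ 3 and 7687 ≡ 3 (mod 4), so reciprocity gives (3587/7687) = -(7687/3587). Reduce: 7687 ≡ 513 (mod 3587). Now have (513/3587).
513 ≡ 1 (mod 4), so quadratic reciprocity gives (513/3587) = (3587/513). Reduce: 3587 ≡ 509 (mod 513). Now have (509/513).
509 ≡ 1 (mod 4), so quadratic reciprocity gives (509/513) = (513/509). Reduce: 513 ≡ 4 (mod 509). Now have (4/509).
Factor out 2: 4 = 2^2. Since 509 ≡ 5 (mod 8), (2/509) = -1, and (2/509)^2 = +1. Now have (1/509).
(1/509) = 1. Collecting the sign factors: 1.
(-7174/7687) = 1, and 7687 is prime, so -7174 is a quadratic residue mod 7687.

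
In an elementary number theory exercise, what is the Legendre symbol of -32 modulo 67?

(-32 / 67)
  = -(32 / 67)    [67 ≡ 3 mod 4 ⇒ (-1 / 67) = -1]
  = (1 / 67)    [67 ≡ 3 mod 8 ⇒ (2 / 67)^5 = -1]
  = 1    [(1 / 67) = 1]

1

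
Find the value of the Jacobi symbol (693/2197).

693 ≡ 1 (mod 4), so quadratic reciprocity gives (693/2197) = (2197/693). Reduce: 2197 ≡ 118 (mod 693). Now have (118/693).
Factor out 2: 118 = 2·59. Since 693 ≡ 5 (mod 8), (2/693) = -1. Now have -(59/693).
693 ≡ 1 (mod 4), so quadratic reciprocity gives (59/693) = (693/59). Reduce: 693 ≡ 44 (mod 59). Now have -(44/59).
Factor out 2: 44 = 2^2·11. Since 59 ≡ 3 (mod 8), (2/59) = -1, and (2/59)^2 = +1. Now have -(11/59).
Both 11 ≡ 3 and 59 ≡ 3 (mod 4), so reciprocity gives (11/59) = -(59/11). Reduce: 59 ≡ 4 (mod 11). Now have (4/11).
Factor out 2: 4 = 2^2. Since 11 ≡ 3 (mod 8), (2/11) = -1, and (2/11)^2 = +1. Now have (1/11).
(1/11) = 1. Collecting the sign factors: 1.

1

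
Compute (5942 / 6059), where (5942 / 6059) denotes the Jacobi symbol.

-1

Factor out 2: 5942 = 2·2971. Since 6059 ≡ 3 (mod 8), (2 / 6059) = -1. Now have -(2971 / 6059).
Both 2971 ≡ 3 and 6059 ≡ 3 (mod 4), so reciprocity gives (2971 / 6059) = -(6059 / 2971). Reduce: 6059 ≡ 117 (mod 2971). Now have (117 / 2971).
117 ≡ 1 (mod 4), so quadratic reciprocity gives (117 / 2971) = (2971 / 117). Reduce: 2971 ≡ 46 (mod 117). Now have (46 / 117).
Factor out 2: 46 = 2·23. Since 117 ≡ 5 (mod 8), (2 / 117) = -1. Now have -(23 / 117).
117 ≡ 1 (mod 4), so quadratic reciprocity gives (23 / 117) = (117 / 23). Reduce: 117 ≡ 2 (mod 23). Now have -(2 / 23).
Factor out 2: 2 = 2. Since 23 ≡ 7 (mod 8), (2 / 23) = +1. Now have -(1 / 23).
(1 / 23) = 1. Collecting the sign factors: -1.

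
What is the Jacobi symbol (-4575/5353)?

(-4575/5353)
  = (778/5353)    [-4575 ≡ 778 mod 5353]
  = (389/5353)    [5353 ≡ 1 mod 8 ⇒ (2/5353) = +1]
  = (5353/389)    [QR: 389 ≡ 1 mod 4, sign kept]
  = (296/389)    [5353 ≡ 296 mod 389]
  = -(37/389)    [389 ≡ 5 mod 8 ⇒ (2/389)^3 = -1]
  = -(389/37)    [QR: 37 ≡ 1 mod 4, sign kept]
  = -(19/37)    [389 ≡ 19 mod 37]
  = -(37/19)    [QR: 37 ≡ 1 mod 4, sign kept]
  = -(18/19)    [37 ≡ 18 mod 19]
  = (9/19)    [19 ≡ 3 mod 8 ⇒ (2/19) = -1]
  = (19/9)    [QR: 9 ≡ 1 mod 4, sign kept]
  = (1/9)    [19 ≡ 1 mod 9]
  = 1    [(1/9) = 1]

1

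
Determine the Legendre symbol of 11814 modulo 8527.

(11814/8527)
  = (3287/8527)    [11814 ≡ 3287 mod 8527]
  = -(8527/3287)    [QR: both ≡ 3 mod 4, sign flips]
  = -(1953/3287)    [8527 ≡ 1953 mod 3287]
  = -(3287/1953)    [QR: 1953 ≡ 1 mod 4, sign kept]
  = -(1334/1953)    [3287 ≡ 1334 mod 1953]
  = -(667/1953)    [1953 ≡ 1 mod 8 ⇒ (2/1953) = +1]
  = -(1953/667)    [QR: 1953 ≡ 1 mod 4, sign kept]
  = -(619/667)    [1953 ≡ 619 mod 667]
  = (667/619)    [QR: both ≡ 3 mod 4, sign flips]
  = (48/619)    [667 ≡ 48 mod 619]
  = (3/619)    [619 ≡ 3 mod 8 ⇒ (2/619)^4 = +1]
  = -(619/3)    [QR: both ≡ 3 mod 4, sign flips]
  = -(1/3)    [619 ≡ 1 mod 3]
  = -1    [(1/3) = 1]

-1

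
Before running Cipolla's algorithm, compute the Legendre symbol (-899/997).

Reduce the numerator: -899 ≡ 98 (mod 997), so (-899/997) = (98/997).
Factor out 2: 98 = 2·49. Since 997 ≡ 5 (mod 8), (2/997) = -1. Now have -(49/997).
49 ≡ 1 (mod 4), so quadratic reciprocity gives (49/997) = (997/49). Reduce: 997 ≡ 17 (mod 49). Now have -(17/49).
17 ≡ 1 (mod 4), so quadratic reciprocity gives (17/49) = (49/17). Reduce: 49 ≡ 15 (mod 17). Now have -(15/17).
17 ≡ 1 (mod 4), so quadratic reciprocity gives (15/17) = (17/15). Reduce: 17 ≡ 2 (mod 15). Now have -(2/15).
Factor out 2: 2 = 2. Since 15 ≡ 7 (mod 8), (2/15) = +1. Now have -(1/15).
(1/15) = 1. Collecting the sign factors: -1.

-1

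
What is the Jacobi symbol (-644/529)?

(-644/529)
  = (414/529)    [-644 ≡ 414 mod 529]
  = (207/529)    [529 ≡ 1 mod 8 ⇒ (2/529) = +1]
  = (529/207)    [QR: 529 ≡ 1 mod 4, sign kept]
  = (115/207)    [529 ≡ 115 mod 207]
  = -(207/115)    [QR: both ≡ 3 mod 4, sign flips]
  = -(92/115)    [207 ≡ 92 mod 115]
  = -(23/115)    [115 ≡ 3 mod 8 ⇒ (2/115)^2 = +1]
  = (115/23)    [QR: both ≡ 3 mod 4, sign flips]
  = (0/23)    [115 ≡ 0 mod 23]
  = 0    [numerator 0, gcd > 1]

0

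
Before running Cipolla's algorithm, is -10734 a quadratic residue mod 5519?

Reduce the numerator: -10734 ≡ 304 (mod 5519), so (-10734|5519) = (304|5519).
Factor out 2: 304 = 2^4·19. Since 5519 ≡ 7 (mod 8), (2|5519) = +1, and (2|5519)^4 = +1. Now have (19|5519).
Both 19 ≡ 3 and 5519 ≡ 3 (mod 4), so reciprocity gives (19|5519) = -(5519|19). Reduce: 5519 ≡ 9 (mod 19). Now have -(9|19).
9 ≡ 1 (mod 4), so quadratic reciprocity gives (9|19) = (19|9). Reduce: 19 ≡ 1 (mod 9). Now have -(1|9).
(1|9) = 1. Collecting the sign factors: -1.
The Legendre symbol is -1, so x^2 ≡ -10734 (mod 5519) has no solution.

no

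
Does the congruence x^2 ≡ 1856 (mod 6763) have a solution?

yes

(1856/6763)
  = (29/6763)    [6763 ≡ 3 mod 8 ⇒ (2/6763)^6 = +1]
  = (6763/29)    [QR: 29 ≡ 1 mod 4, sign kept]
  = (6/29)    [6763 ≡ 6 mod 29]
  = -(3/29)    [29 ≡ 5 mod 8 ⇒ (2/29) = -1]
  = -(29/3)    [QR: 29 ≡ 1 mod 4, sign kept]
  = -(2/3)    [29 ≡ 2 mod 3]
  = (1/3)    [3 ≡ 3 mod 8 ⇒ (2/3) = -1]
  = 1    [(1/3) = 1]
The Legendre symbol is 1, so x^2 ≡ 1856 (mod 6763) has solution.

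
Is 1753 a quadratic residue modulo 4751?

no

1753 ≡ 1 (mod 4), so quadratic reciprocity gives (1753/4751) = (4751/1753). Reduce: 4751 ≡ 1245 (mod 1753). Now have (1245/1753).
1245 ≡ 1 (mod 4), so quadratic reciprocity gives (1245/1753) = (1753/1245). Reduce: 1753 ≡ 508 (mod 1245). Now have (508/1245).
Factor out 2: 508 = 2^2·127. Since 1245 ≡ 5 (mod 8), (2/1245) = -1, and (2/1245)^2 = +1. Now have (127/1245).
1245 ≡ 1 (mod 4), so quadratic reciprocity gives (127/1245) = (1245/127). Reduce: 1245 ≡ 102 (mod 127). Now have (102/127).
Factor out 2: 102 = 2·51. Since 127 ≡ 7 (mod 8), (2/127) = +1. Now have (51/127).
Both 51 ≡ 3 and 127 ≡ 3 (mod 4), so reciprocity gives (51/127) = -(127/51). Reduce: 127 ≡ 25 (mod 51). Now have -(25/51).
25 ≡ 1 (mod 4), so quadratic reciprocity gives (25/51) = (51/25). Reduce: 51 ≡ 1 (mod 25). Now have -(1/25).
(1/25) = 1. Collecting the sign factors: -1.
(1753/4751) = -1, and 4751 is prime, so 1753 is not a quadratic residue mod 4751.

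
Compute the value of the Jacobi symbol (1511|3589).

(1511|3589)
  = (3589|1511)    [QR: 3589 ≡ 1 mod 4, sign kept]
  = (567|1511)    [3589 ≡ 567 mod 1511]
  = -(1511|567)    [QR: both ≡ 3 mod 4, sign flips]
  = -(377|567)    [1511 ≡ 377 mod 567]
  = -(567|377)    [QR: 377 ≡ 1 mod 4, sign kept]
  = -(190|377)    [567 ≡ 190 mod 377]
  = -(95|377)    [377 ≡ 1 mod 8 ⇒ (2|377) = +1]
  = -(377|95)    [QR: 377 ≡ 1 mod 4, sign kept]
  = -(92|95)    [377 ≡ 92 mod 95]
  = -(23|95)    [95 ≡ 7 mod 8 ⇒ (2|95)^2 = +1]
  = (95|23)    [QR: both ≡ 3 mod 4, sign flips]
  = (3|23)    [95 ≡ 3 mod 23]
  = -(23|3)    [QR: both ≡ 3 mod 4, sign flips]
  = -(2|3)    [23 ≡ 2 mod 3]
  = (1|3)    [3 ≡ 3 mod 8 ⇒ (2|3) = -1]
  = 1    [(1|3) = 1]

1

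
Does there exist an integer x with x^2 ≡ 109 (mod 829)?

(109/829)
  = (829/109)    [QR: 109 ≡ 1 mod 4, sign kept]
  = (66/109)    [829 ≡ 66 mod 109]
  = -(33/109)    [109 ≡ 5 mod 8 ⇒ (2/109) = -1]
  = -(109/33)    [QR: 33 ≡ 1 mod 4, sign kept]
  = -(10/33)    [109 ≡ 10 mod 33]
  = -(5/33)    [33 ≡ 1 mod 8 ⇒ (2/33) = +1]
  = -(33/5)    [QR: 5 ≡ 1 mod 4, sign kept]
  = -(3/5)    [33 ≡ 3 mod 5]
  = -(5/3)    [QR: 5 ≡ 1 mod 4, sign kept]
  = -(2/3)    [5 ≡ 2 mod 3]
  = (1/3)    [3 ≡ 3 mod 8 ⇒ (2/3) = -1]
  = 1    [(1/3) = 1]
(109/829) = 1, and 829 is prime, so 109 is a quadratic residue mod 829.

yes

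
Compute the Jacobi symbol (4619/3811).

1

(4619/3811)
  = (808/3811)    [4619 ≡ 808 mod 3811]
  = -(101/3811)    [3811 ≡ 3 mod 8 ⇒ (2/3811)^3 = -1]
  = -(3811/101)    [QR: 101 ≡ 1 mod 4, sign kept]
  = -(74/101)    [3811 ≡ 74 mod 101]
  = (37/101)    [101 ≡ 5 mod 8 ⇒ (2/101) = -1]
  = (101/37)    [QR: 37 ≡ 1 mod 4, sign kept]
  = (27/37)    [101 ≡ 27 mod 37]
  = (37/27)    [QR: 37 ≡ 1 mod 4, sign kept]
  = (10/27)    [37 ≡ 10 mod 27]
  = -(5/27)    [27 ≡ 3 mod 8 ⇒ (2/27) = -1]
  = -(27/5)    [QR: 5 ≡ 1 mod 4, sign kept]
  = -(2/5)    [27 ≡ 2 mod 5]
  = (1/5)    [5 ≡ 5 mod 8 ⇒ (2/5) = -1]
  = 1    [(1/5) = 1]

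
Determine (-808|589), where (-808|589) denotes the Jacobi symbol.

Pull out -1: (-808|589) = (-1|589)·(808|589). Since 589 ≡ 1 (mod 4), (-1|589) = +1. Now have (808|589).
Reduce the numerator: 808 ≡ 219 (mod 589), so (808|589) = (219|589).
589 ≡ 1 (mod 4), so quadratic reciprocity gives (219|589) = (589|219). Reduce: 589 ≡ 151 (mod 219). Now have (151|219).
Both 151 ≡ 3 and 219 ≡ 3 (mod 4), so reciprocity gives (151|219) = -(219|151). Reduce: 219 ≡ 68 (mod 151). Now have -(68|151).
Factor out 2: 68 = 2^2·17. Since 151 ≡ 7 (mod 8), (2|151) = +1, and (2|151)^2 = +1. Now have -(17|151).
17 ≡ 1 (mod 4), so quadratic reciprocity gives (17|151) = (151|17). Reduce: 151 ≡ 15 (mod 17). Now have -(15|17).
17 ≡ 1 (mod 4), so quadratic reciprocity gives (15|17) = (17|15). Reduce: 17 ≡ 2 (mod 15). Now have -(2|15).
Factor out 2: 2 = 2. Since 15 ≡ 7 (mod 8), (2|15) = +1. Now have -(1|15).
(1|15) = 1. Collecting the sign factors: -1.

-1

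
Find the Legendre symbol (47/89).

(47/89)
  = (89/47)    [QR: 89 ≡ 1 mod 4, sign kept]
  = (42/47)    [89 ≡ 42 mod 47]
  = (21/47)    [47 ≡ 7 mod 8 ⇒ (2/47) = +1]
  = (47/21)    [QR: 21 ≡ 1 mod 4, sign kept]
  = (5/21)    [47 ≡ 5 mod 21]
  = (21/5)    [QR: 5 ≡ 1 mod 4, sign kept]
  = (1/5)    [21 ≡ 1 mod 5]
  = 1    [(1/5) = 1]

1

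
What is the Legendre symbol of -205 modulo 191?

(-205/191)
  = (177/191)    [-205 ≡ 177 mod 191]
  = (191/177)    [QR: 177 ≡ 1 mod 4, sign kept]
  = (14/177)    [191 ≡ 14 mod 177]
  = (7/177)    [177 ≡ 1 mod 8 ⇒ (2/177) = +1]
  = (177/7)    [QR: 177 ≡ 1 mod 4, sign kept]
  = (2/7)    [177 ≡ 2 mod 7]
  = (1/7)    [7 ≡ 7 mod 8 ⇒ (2/7) = +1]
  = 1    [(1/7) = 1]

1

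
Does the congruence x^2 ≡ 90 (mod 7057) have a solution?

no

(90/7057)
  = (45/7057)    [7057 ≡ 1 mod 8 ⇒ (2/7057) = +1]
  = (7057/45)    [QR: 45 ≡ 1 mod 4, sign kept]
  = (37/45)    [7057 ≡ 37 mod 45]
  = (45/37)    [QR: 37 ≡ 1 mod 4, sign kept]
  = (8/37)    [45 ≡ 8 mod 37]
  = -(1/37)    [37 ≡ 5 mod 8 ⇒ (2/37)^3 = -1]
  = -1    [(1/37) = 1]
The Legendre symbol is -1, so x^2 ≡ 90 (mod 7057) has no solution.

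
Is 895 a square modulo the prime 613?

no

Reduce the numerator: 895 ≡ 282 (mod 613), so (895/613) = (282/613).
Factor out 2: 282 = 2·141. Since 613 ≡ 5 (mod 8), (2/613) = -1. Now have -(141/613).
141 ≡ 1 (mod 4), so quadratic reciprocity gives (141/613) = (613/141). Reduce: 613 ≡ 49 (mod 141). Now have -(49/141).
49 ≡ 1 (mod 4), so quadratic reciprocity gives (49/141) = (141/49). Reduce: 141 ≡ 43 (mod 49). Now have -(43/49).
49 ≡ 1 (mod 4), so quadratic reciprocity gives (43/49) = (49/43). Reduce: 49 ≡ 6 (mod 43). Now have -(6/43).
Factor out 2: 6 = 2·3. Since 43 ≡ 3 (mod 8), (2/43) = -1. Now have (3/43).
Both 3 ≡ 3 and 43 ≡ 3 (mod 4), so reciprocity gives (3/43) = -(43/3). Reduce: 43 ≡ 1 (mod 3). Now have -(1/3).
(1/3) = 1. Collecting the sign factors: -1.
(895/613) = -1, and 613 is prime, so 895 is not a quadratic residue mod 613.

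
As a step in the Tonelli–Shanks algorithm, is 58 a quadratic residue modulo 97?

no

Factor out 2: 58 = 2·29. Since 97 ≡ 1 (mod 8), (2/97) = +1. Now have (29/97).
29 ≡ 1 (mod 4), so quadratic reciprocity gives (29/97) = (97/29). Reduce: 97 ≡ 10 (mod 29). Now have (10/29).
Factor out 2: 10 = 2·5. Since 29 ≡ 5 (mod 8), (2/29) = -1. Now have -(5/29).
5 ≡ 1 (mod 4), so quadratic reciprocity gives (5/29) = (29/5). Reduce: 29 ≡ 4 (mod 5). Now have -(4/5).
Factor out 2: 4 = 2^2. Since 5 ≡ 5 (mod 8), (2/5) = -1, and (2/5)^2 = +1. Now have -(1/5).
(1/5) = 1. Collecting the sign factors: -1.
The Legendre symbol is -1, so x^2 ≡ 58 (mod 97) has no solution.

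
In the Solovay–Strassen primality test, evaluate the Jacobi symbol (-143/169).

Reduce the numerator: -143 ≡ 26 (mod 169), so (-143/169) = (26/169).
Factor out 2: 26 = 2·13. Since 169 ≡ 1 (mod 8), (2/169) = +1. Now have (13/169).
13 ≡ 1 (mod 4), so quadratic reciprocity gives (13/169) = (169/13). Reduce: 169 ≡ 0 (mod 13). Now have (0/13).
The numerator is now 0 with denominator 13 > 1: the symbol is 0.

0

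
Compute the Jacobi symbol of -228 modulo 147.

Reduce the numerator: -228 ≡ 66 (mod 147), so (-228/147) = (66/147).
Factor out 2: 66 = 2·33. Since 147 ≡ 3 (mod 8), (2/147) = -1. Now have -(33/147).
33 ≡ 1 (mod 4), so quadratic reciprocity gives (33/147) = (147/33). Reduce: 147 ≡ 15 (mod 33). Now have -(15/33).
33 ≡ 1 (mod 4), so quadratic reciprocity gives (15/33) = (33/15). Reduce: 33 ≡ 3 (mod 15). Now have -(3/15).
Both 3 ≡ 3 and 15 ≡ 3 (mod 4), so reciprocity gives (3/15) = -(15/3). Reduce: 15 ≡ 0 (mod 3). Now have (0/3).
The numerator is now 0 with denominator 3 > 1: the symbol is 0.

0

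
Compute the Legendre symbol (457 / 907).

(457 / 907)
  = (907 / 457)    [QR: 457 ≡ 1 mod 4, sign kept]
  = (450 / 457)    [907 ≡ 450 mod 457]
  = (225 / 457)    [457 ≡ 1 mod 8 ⇒ (2 / 457) = +1]
  = (457 / 225)    [QR: 225 ≡ 1 mod 4, sign kept]
  = (7 / 225)    [457 ≡ 7 mod 225]
  = (225 / 7)    [QR: 225 ≡ 1 mod 4, sign kept]
  = (1 / 7)    [225 ≡ 1 mod 7]
  = 1    [(1 / 7) = 1]

1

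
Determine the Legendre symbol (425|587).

(425|587)
  = (587|425)    [QR: 425 ≡ 1 mod 4, sign kept]
  = (162|425)    [587 ≡ 162 mod 425]
  = (81|425)    [425 ≡ 1 mod 8 ⇒ (2|425) = +1]
  = (425|81)    [QR: 81 ≡ 1 mod 4, sign kept]
  = (20|81)    [425 ≡ 20 mod 81]
  = (5|81)    [81 ≡ 1 mod 8 ⇒ (2|81)^2 = +1]
  = (81|5)    [QR: 5 ≡ 1 mod 4, sign kept]
  = (1|5)    [81 ≡ 1 mod 5]
  = 1    [(1|5) = 1]

1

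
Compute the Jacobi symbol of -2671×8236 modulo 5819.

By multiplicativity, (-2671·8236/5819) = (-2671/5819)·(8236/5819).
First factor (-2671/5819):
Reduce the numerator: -2671 ≡ 3148 (mod 5819), so (-2671/5819) = (3148/5819).
Factor out 2: 3148 = 2^2·787. Since 5819 ≡ 3 (mod 8), (2/5819) = -1, and (2/5819)^2 = +1. Now have (787/5819).
Both 787 ≡ 3 and 5819 ≡ 3 (mod 4), so reciprocity gives (787/5819) = -(5819/787). Reduce: 5819 ≡ 310 (mod 787). Now have -(310/787).
Factor out 2: 310 = 2·155. Since 787 ≡ 3 (mod 8), (2/787) = -1. Now have (155/787).
Both 155 ≡ 3 and 787 ≡ 3 (mod 4), so reciprocity gives (155/787) = -(787/155). Reduce: 787 ≡ 12 (mod 155). Now have -(12/155).
Factor out 2: 12 = 2^2·3. Since 155 ≡ 3 (mod 8), (2/155) = -1, and (2/155)^2 = +1. Now have -(3/155).
Both 3 ≡ 3 and 155 ≡ 3 (mod 4), so reciprocity gives (3/155) = -(155/3). Reduce: 155 ≡ 2 (mod 3). Now have (2/3).
Factor out 2: 2 = 2. Since 3 ≡ 3 (mod 8), (2/3) = -1. Now have -(1/3).
(1/3) = 1. Collecting the sign factors: -1.
Second factor (8236/5819):
Reduce the numerator: 8236 ≡ 2417 (mod 5819), so (8236/5819) = (2417/5819).
2417 ≡ 1 (mod 4), so quadratic reciprocity gives (2417/5819) = (5819/2417). Reduce: 5819 ≡ 985 (mod 2417). Now have (985/2417).
985 ≡ 1 (mod 4), so quadratic reciprocity gives (985/2417) = (2417/985). Reduce: 2417 ≡ 447 (mod 985). Now have (447/985).
985 ≡ 1 (mod 4), so quadratic reciprocity gives (447/985) = (985/447). Reduce: 985 ≡ 91 (mod 447). Now have (91/447).
Both 91 ≡ 3 and 447 ≡ 3 (mod 4), so reciprocity gives (91/447) = -(447/91). Reduce: 447 ≡ 83 (mod 91). Now have -(83/91).
Both 83 ≡ 3 and 91 ≡ 3 (mod 4), so reciprocity gives (83/91) = -(91/83). Reduce: 91 ≡ 8 (mod 83). Now have (8/83).
Factor out 2: 8 = 2^3. Since 83 ≡ 3 (mod 8), (2/83) = -1, and (2/83)^3 = -1. Now have -(1/83).
(1/83) = 1. Collecting the sign factors: -1.
Product: (-1)·(-1) = 1.

1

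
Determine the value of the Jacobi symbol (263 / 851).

Both 263 ≡ 3 and 851 ≡ 3 (mod 4), so reciprocity gives (263 / 851) = -(851 / 263). Reduce: 851 ≡ 62 (mod 263). Now have -(62 / 263).
Factor out 2: 62 = 2·31. Since 263 ≡ 7 (mod 8), (2 / 263) = +1. Now have -(31 / 263).
Both 31 ≡ 3 and 263 ≡ 3 (mod 4), so reciprocity gives (31 / 263) = -(263 / 31). Reduce: 263 ≡ 15 (mod 31). Now have (15 / 31).
Both 15 ≡ 3 and 31 ≡ 3 (mod 4), so reciprocity gives (15 / 31) = -(31 / 15). Reduce: 31 ≡ 1 (mod 15). Now have -(1 / 15).
(1 / 15) = 1. Collecting the sign factors: -1.

-1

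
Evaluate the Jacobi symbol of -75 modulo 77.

Reduce the numerator: -75 ≡ 2 (mod 77), so (-75 / 77) = (2 / 77).
Factor out 2: 2 = 2. Since 77 ≡ 5 (mod 8), (2 / 77) = -1. Now have -(1 / 77).
(1 / 77) = 1. Collecting the sign factors: -1.

-1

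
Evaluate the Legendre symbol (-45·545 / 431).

-1

By multiplicativity, (-45·545 / 431) = (-45 / 431)·(545 / 431).
First factor (-45 / 431):
Reduce the numerator: -45 ≡ 386 (mod 431), so (-45 / 431) = (386 / 431).
Factor out 2: 386 = 2·193. Since 431 ≡ 7 (mod 8), (2 / 431) = +1. Now have (193 / 431).
193 ≡ 1 (mod 4), so quadratic reciprocity gives (193 / 431) = (431 / 193). Reduce: 431 ≡ 45 (mod 193). Now have (45 / 193).
45 ≡ 1 (mod 4), so quadratic reciprocity gives (45 / 193) = (193 / 45). Reduce: 193 ≡ 13 (mod 45). Now have (13 / 45).
13 ≡ 1 (mod 4), so quadratic reciprocity gives (13 / 45) = (45 / 13). Reduce: 45 ≡ 6 (mod 13). Now have (6 / 13).
Factor out 2: 6 = 2·3. Since 13 ≡ 5 (mod 8), (2 / 13) = -1. Now have -(3 / 13).
13 ≡ 1 (mod 4), so quadratic reciprocity gives (3 / 13) = (13 / 3). Reduce: 13 ≡ 1 (mod 3). Now have -(1 / 3).
(1 / 3) = 1. Collecting the sign factors: -1.
Second factor (545 / 431):
Reduce the numerator: 545 ≡ 114 (mod 431), so (545 / 431) = (114 / 431).
Factor out 2: 114 = 2·57. Since 431 ≡ 7 (mod 8), (2 / 431) = +1. Now have (57 / 431).
57 ≡ 1 (mod 4), so quadratic reciprocity gives (57 / 431) = (431 / 57). Reduce: 431 ≡ 32 (mod 57). Now have (32 / 57).
Factor out 2: 32 = 2^5. Since 57 ≡ 1 (mod 8), (2 / 57) = +1, and (2 / 57)^5 = +1. Now have (1 / 57).
(1 / 57) = 1. Collecting the sign factors: 1.
Product: (-1)·(1) = -1.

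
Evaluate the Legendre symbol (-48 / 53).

(-48 / 53)
  = (48 / 53)    [53 ≡ 1 mod 4 ⇒ (-1 / 53) = +1]
  = (3 / 53)    [53 ≡ 5 mod 8 ⇒ (2 / 53)^4 = +1]
  = (53 / 3)    [QR: 53 ≡ 1 mod 4, sign kept]
  = (2 / 3)    [53 ≡ 2 mod 3]
  = -(1 / 3)    [3 ≡ 3 mod 8 ⇒ (2 / 3) = -1]
  = -1    [(1 / 3) = 1]

-1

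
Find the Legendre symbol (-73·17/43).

1

By multiplicativity, (-73·17/43) = (-73/43)·(17/43).
First factor (-73/43):
(-73/43)
  = (13/43)    [-73 ≡ 13 mod 43]
  = (43/13)    [QR: 13 ≡ 1 mod 4, sign kept]
  = (4/13)    [43 ≡ 4 mod 13]
  = (1/13)    [13 ≡ 5 mod 8 ⇒ (2/13)^2 = +1]
  = 1    [(1/13) = 1]
Second factor (17/43):
(17/43)
  = (43/17)    [QR: 17 ≡ 1 mod 4, sign kept]
  = (9/17)    [43 ≡ 9 mod 17]
  = (17/9)    [QR: 9 ≡ 1 mod 4, sign kept]
  = (8/9)    [17 ≡ 8 mod 9]
  = (1/9)    [9 ≡ 1 mod 8 ⇒ (2/9)^3 = +1]
  = 1    [(1/9) = 1]
Product: (1)·(1) = 1.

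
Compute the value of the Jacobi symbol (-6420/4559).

Pull out -1: (-6420/4559) = (-1/4559)·(6420/4559). Since 4559 ≡ 3 (mod 4), (-1/4559) = -1. Now have -(6420/4559).
Reduce the numerator: 6420 ≡ 1861 (mod 4559), so (6420/4559) = (1861/4559).
1861 ≡ 1 (mod 4), so quadratic reciprocity gives (1861/4559) = (4559/1861). Reduce: 4559 ≡ 837 (mod 1861). Now have -(837/1861).
837 ≡ 1 (mod 4), so quadratic reciprocity gives (837/1861) = (1861/837). Reduce: 1861 ≡ 187 (mod 837). Now have -(187/837).
837 ≡ 1 (mod 4), so quadratic reciprocity gives (187/837) = (837/187). Reduce: 837 ≡ 89 (mod 187). Now have -(89/187).
89 ≡ 1 (mod 4), so quadratic reciprocity gives (89/187) = (187/89). Reduce: 187 ≡ 9 (mod 89). Now have -(9/89).
9 ≡ 1 (mod 4), so quadratic reciprocity gives (9/89) = (89/9). Reduce: 89 ≡ 8 (mod 9). Now have -(8/9).
Factor out 2: 8 = 2^3. Since 9 ≡ 1 (mod 8), (2/9) = +1, and (2/9)^3 = +1. Now have -(1/9).
(1/9) = 1. Collecting the sign factors: -1.

-1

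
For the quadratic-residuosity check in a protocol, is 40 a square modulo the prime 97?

(40|97)
  = (5|97)    [97 ≡ 1 mod 8 ⇒ (2|97)^3 = +1]
  = (97|5)    [QR: 5 ≡ 1 mod 4, sign kept]
  = (2|5)    [97 ≡ 2 mod 5]
  = -(1|5)    [5 ≡ 5 mod 8 ⇒ (2|5) = -1]
  = -1    [(1|5) = 1]
(40|97) = -1, and 97 is prime, so 40 is not a quadratic residue mod 97.

no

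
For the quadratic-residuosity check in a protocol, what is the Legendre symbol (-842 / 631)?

1

(-842 / 631)
  = -(842 / 631)    [631 ≡ 3 mod 4 ⇒ (-1 / 631) = -1]
  = -(211 / 631)    [842 ≡ 211 mod 631]
  = (631 / 211)    [QR: both ≡ 3 mod 4, sign flips]
  = (209 / 211)    [631 ≡ 209 mod 211]
  = (211 / 209)    [QR: 209 ≡ 1 mod 4, sign kept]
  = (2 / 209)    [211 ≡ 2 mod 209]
  = (1 / 209)    [209 ≡ 1 mod 8 ⇒ (2 / 209) = +1]
  = 1    [(1 / 209) = 1]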